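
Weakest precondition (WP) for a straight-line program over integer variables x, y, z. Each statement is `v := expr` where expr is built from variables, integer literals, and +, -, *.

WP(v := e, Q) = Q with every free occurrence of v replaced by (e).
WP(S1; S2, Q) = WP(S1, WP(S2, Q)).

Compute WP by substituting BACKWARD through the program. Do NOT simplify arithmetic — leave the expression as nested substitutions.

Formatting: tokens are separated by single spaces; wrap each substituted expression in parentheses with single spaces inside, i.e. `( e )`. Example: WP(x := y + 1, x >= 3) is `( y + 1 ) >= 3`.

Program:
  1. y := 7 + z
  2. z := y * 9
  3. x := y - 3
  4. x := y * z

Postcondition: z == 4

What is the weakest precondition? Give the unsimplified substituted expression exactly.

post: z == 4
stmt 4: x := y * z  -- replace 0 occurrence(s) of x with (y * z)
  => z == 4
stmt 3: x := y - 3  -- replace 0 occurrence(s) of x with (y - 3)
  => z == 4
stmt 2: z := y * 9  -- replace 1 occurrence(s) of z with (y * 9)
  => ( y * 9 ) == 4
stmt 1: y := 7 + z  -- replace 1 occurrence(s) of y with (7 + z)
  => ( ( 7 + z ) * 9 ) == 4

Answer: ( ( 7 + z ) * 9 ) == 4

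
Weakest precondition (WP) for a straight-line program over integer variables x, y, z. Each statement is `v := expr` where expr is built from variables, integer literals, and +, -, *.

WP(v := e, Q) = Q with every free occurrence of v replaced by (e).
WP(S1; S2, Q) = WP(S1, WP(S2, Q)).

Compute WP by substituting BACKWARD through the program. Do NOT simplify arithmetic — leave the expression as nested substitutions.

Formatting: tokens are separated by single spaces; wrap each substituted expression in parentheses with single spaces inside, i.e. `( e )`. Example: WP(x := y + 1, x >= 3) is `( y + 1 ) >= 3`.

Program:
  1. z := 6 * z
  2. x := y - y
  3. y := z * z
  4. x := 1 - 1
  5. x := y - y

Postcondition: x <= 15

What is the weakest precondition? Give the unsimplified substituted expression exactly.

Answer: ( ( ( 6 * z ) * ( 6 * z ) ) - ( ( 6 * z ) * ( 6 * z ) ) ) <= 15

Derivation:
post: x <= 15
stmt 5: x := y - y  -- replace 1 occurrence(s) of x with (y - y)
  => ( y - y ) <= 15
stmt 4: x := 1 - 1  -- replace 0 occurrence(s) of x with (1 - 1)
  => ( y - y ) <= 15
stmt 3: y := z * z  -- replace 2 occurrence(s) of y with (z * z)
  => ( ( z * z ) - ( z * z ) ) <= 15
stmt 2: x := y - y  -- replace 0 occurrence(s) of x with (y - y)
  => ( ( z * z ) - ( z * z ) ) <= 15
stmt 1: z := 6 * z  -- replace 4 occurrence(s) of z with (6 * z)
  => ( ( ( 6 * z ) * ( 6 * z ) ) - ( ( 6 * z ) * ( 6 * z ) ) ) <= 15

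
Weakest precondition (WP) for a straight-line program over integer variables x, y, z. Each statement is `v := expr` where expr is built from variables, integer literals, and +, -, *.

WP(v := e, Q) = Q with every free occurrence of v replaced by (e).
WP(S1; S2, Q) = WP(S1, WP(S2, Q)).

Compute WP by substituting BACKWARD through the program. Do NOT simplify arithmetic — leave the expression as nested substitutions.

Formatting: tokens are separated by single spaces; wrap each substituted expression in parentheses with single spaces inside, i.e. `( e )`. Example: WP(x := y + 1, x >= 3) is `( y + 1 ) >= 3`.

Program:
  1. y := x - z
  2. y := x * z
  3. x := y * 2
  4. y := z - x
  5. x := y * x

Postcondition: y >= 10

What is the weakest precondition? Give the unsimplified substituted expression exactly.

Answer: ( z - ( ( x * z ) * 2 ) ) >= 10

Derivation:
post: y >= 10
stmt 5: x := y * x  -- replace 0 occurrence(s) of x with (y * x)
  => y >= 10
stmt 4: y := z - x  -- replace 1 occurrence(s) of y with (z - x)
  => ( z - x ) >= 10
stmt 3: x := y * 2  -- replace 1 occurrence(s) of x with (y * 2)
  => ( z - ( y * 2 ) ) >= 10
stmt 2: y := x * z  -- replace 1 occurrence(s) of y with (x * z)
  => ( z - ( ( x * z ) * 2 ) ) >= 10
stmt 1: y := x - z  -- replace 0 occurrence(s) of y with (x - z)
  => ( z - ( ( x * z ) * 2 ) ) >= 10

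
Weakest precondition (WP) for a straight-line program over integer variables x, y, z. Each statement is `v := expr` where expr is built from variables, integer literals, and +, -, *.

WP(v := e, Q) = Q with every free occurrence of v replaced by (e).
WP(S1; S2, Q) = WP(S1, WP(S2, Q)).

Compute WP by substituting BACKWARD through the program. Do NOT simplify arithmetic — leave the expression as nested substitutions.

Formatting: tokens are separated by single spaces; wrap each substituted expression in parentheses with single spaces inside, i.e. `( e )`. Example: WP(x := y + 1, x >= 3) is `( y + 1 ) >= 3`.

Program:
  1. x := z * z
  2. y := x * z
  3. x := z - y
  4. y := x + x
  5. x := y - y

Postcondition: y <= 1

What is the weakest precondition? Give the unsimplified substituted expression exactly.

Answer: ( ( z - ( ( z * z ) * z ) ) + ( z - ( ( z * z ) * z ) ) ) <= 1

Derivation:
post: y <= 1
stmt 5: x := y - y  -- replace 0 occurrence(s) of x with (y - y)
  => y <= 1
stmt 4: y := x + x  -- replace 1 occurrence(s) of y with (x + x)
  => ( x + x ) <= 1
stmt 3: x := z - y  -- replace 2 occurrence(s) of x with (z - y)
  => ( ( z - y ) + ( z - y ) ) <= 1
stmt 2: y := x * z  -- replace 2 occurrence(s) of y with (x * z)
  => ( ( z - ( x * z ) ) + ( z - ( x * z ) ) ) <= 1
stmt 1: x := z * z  -- replace 2 occurrence(s) of x with (z * z)
  => ( ( z - ( ( z * z ) * z ) ) + ( z - ( ( z * z ) * z ) ) ) <= 1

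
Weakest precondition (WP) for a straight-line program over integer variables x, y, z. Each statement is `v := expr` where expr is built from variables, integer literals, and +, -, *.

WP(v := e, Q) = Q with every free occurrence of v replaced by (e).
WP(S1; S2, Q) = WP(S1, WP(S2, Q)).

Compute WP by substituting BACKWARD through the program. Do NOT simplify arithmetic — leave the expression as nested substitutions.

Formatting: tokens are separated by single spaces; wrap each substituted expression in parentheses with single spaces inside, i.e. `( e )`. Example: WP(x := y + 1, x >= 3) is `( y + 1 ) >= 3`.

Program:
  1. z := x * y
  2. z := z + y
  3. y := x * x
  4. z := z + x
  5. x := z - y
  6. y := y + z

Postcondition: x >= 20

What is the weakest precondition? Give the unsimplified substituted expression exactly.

post: x >= 20
stmt 6: y := y + z  -- replace 0 occurrence(s) of y with (y + z)
  => x >= 20
stmt 5: x := z - y  -- replace 1 occurrence(s) of x with (z - y)
  => ( z - y ) >= 20
stmt 4: z := z + x  -- replace 1 occurrence(s) of z with (z + x)
  => ( ( z + x ) - y ) >= 20
stmt 3: y := x * x  -- replace 1 occurrence(s) of y with (x * x)
  => ( ( z + x ) - ( x * x ) ) >= 20
stmt 2: z := z + y  -- replace 1 occurrence(s) of z with (z + y)
  => ( ( ( z + y ) + x ) - ( x * x ) ) >= 20
stmt 1: z := x * y  -- replace 1 occurrence(s) of z with (x * y)
  => ( ( ( ( x * y ) + y ) + x ) - ( x * x ) ) >= 20

Answer: ( ( ( ( x * y ) + y ) + x ) - ( x * x ) ) >= 20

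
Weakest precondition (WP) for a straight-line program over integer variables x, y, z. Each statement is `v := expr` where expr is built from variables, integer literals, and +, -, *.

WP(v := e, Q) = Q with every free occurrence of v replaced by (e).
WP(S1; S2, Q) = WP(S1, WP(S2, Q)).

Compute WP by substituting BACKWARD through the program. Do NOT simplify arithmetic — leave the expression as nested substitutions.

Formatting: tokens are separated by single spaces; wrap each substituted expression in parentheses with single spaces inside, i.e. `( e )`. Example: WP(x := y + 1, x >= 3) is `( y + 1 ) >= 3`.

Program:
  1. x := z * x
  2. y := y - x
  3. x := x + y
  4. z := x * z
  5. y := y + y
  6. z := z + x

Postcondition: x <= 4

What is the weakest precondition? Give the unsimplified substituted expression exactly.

Answer: ( ( z * x ) + ( y - ( z * x ) ) ) <= 4

Derivation:
post: x <= 4
stmt 6: z := z + x  -- replace 0 occurrence(s) of z with (z + x)
  => x <= 4
stmt 5: y := y + y  -- replace 0 occurrence(s) of y with (y + y)
  => x <= 4
stmt 4: z := x * z  -- replace 0 occurrence(s) of z with (x * z)
  => x <= 4
stmt 3: x := x + y  -- replace 1 occurrence(s) of x with (x + y)
  => ( x + y ) <= 4
stmt 2: y := y - x  -- replace 1 occurrence(s) of y with (y - x)
  => ( x + ( y - x ) ) <= 4
stmt 1: x := z * x  -- replace 2 occurrence(s) of x with (z * x)
  => ( ( z * x ) + ( y - ( z * x ) ) ) <= 4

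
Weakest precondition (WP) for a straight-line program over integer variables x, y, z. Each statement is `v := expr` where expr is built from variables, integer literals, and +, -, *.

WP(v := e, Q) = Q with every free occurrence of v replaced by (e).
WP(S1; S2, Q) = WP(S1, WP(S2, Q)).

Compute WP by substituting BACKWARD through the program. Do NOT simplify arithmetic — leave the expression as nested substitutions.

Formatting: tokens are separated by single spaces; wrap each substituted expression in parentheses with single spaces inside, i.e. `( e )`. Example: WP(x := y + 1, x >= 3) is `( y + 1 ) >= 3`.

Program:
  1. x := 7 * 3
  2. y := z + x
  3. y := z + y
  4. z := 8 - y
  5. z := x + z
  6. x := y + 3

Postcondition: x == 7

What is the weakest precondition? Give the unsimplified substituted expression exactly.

Answer: ( ( z + ( z + ( 7 * 3 ) ) ) + 3 ) == 7

Derivation:
post: x == 7
stmt 6: x := y + 3  -- replace 1 occurrence(s) of x with (y + 3)
  => ( y + 3 ) == 7
stmt 5: z := x + z  -- replace 0 occurrence(s) of z with (x + z)
  => ( y + 3 ) == 7
stmt 4: z := 8 - y  -- replace 0 occurrence(s) of z with (8 - y)
  => ( y + 3 ) == 7
stmt 3: y := z + y  -- replace 1 occurrence(s) of y with (z + y)
  => ( ( z + y ) + 3 ) == 7
stmt 2: y := z + x  -- replace 1 occurrence(s) of y with (z + x)
  => ( ( z + ( z + x ) ) + 3 ) == 7
stmt 1: x := 7 * 3  -- replace 1 occurrence(s) of x with (7 * 3)
  => ( ( z + ( z + ( 7 * 3 ) ) ) + 3 ) == 7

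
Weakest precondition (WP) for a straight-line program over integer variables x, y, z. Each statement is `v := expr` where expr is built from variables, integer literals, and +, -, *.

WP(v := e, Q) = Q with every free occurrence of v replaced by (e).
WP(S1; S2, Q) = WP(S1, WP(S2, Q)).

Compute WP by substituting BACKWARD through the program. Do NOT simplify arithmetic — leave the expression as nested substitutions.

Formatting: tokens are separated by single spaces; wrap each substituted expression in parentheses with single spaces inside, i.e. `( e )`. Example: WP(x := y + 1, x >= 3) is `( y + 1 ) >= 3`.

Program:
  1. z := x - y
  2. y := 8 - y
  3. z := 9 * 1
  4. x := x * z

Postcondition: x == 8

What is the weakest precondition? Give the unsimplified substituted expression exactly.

post: x == 8
stmt 4: x := x * z  -- replace 1 occurrence(s) of x with (x * z)
  => ( x * z ) == 8
stmt 3: z := 9 * 1  -- replace 1 occurrence(s) of z with (9 * 1)
  => ( x * ( 9 * 1 ) ) == 8
stmt 2: y := 8 - y  -- replace 0 occurrence(s) of y with (8 - y)
  => ( x * ( 9 * 1 ) ) == 8
stmt 1: z := x - y  -- replace 0 occurrence(s) of z with (x - y)
  => ( x * ( 9 * 1 ) ) == 8

Answer: ( x * ( 9 * 1 ) ) == 8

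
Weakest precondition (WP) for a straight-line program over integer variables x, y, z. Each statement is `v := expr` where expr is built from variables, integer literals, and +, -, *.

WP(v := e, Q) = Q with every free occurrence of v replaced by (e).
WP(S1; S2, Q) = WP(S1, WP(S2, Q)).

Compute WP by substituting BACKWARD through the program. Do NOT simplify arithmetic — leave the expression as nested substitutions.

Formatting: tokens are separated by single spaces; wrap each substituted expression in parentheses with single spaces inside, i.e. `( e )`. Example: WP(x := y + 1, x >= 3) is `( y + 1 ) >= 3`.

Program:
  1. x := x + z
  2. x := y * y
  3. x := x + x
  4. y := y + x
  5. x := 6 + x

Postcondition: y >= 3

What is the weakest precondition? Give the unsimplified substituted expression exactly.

post: y >= 3
stmt 5: x := 6 + x  -- replace 0 occurrence(s) of x with (6 + x)
  => y >= 3
stmt 4: y := y + x  -- replace 1 occurrence(s) of y with (y + x)
  => ( y + x ) >= 3
stmt 3: x := x + x  -- replace 1 occurrence(s) of x with (x + x)
  => ( y + ( x + x ) ) >= 3
stmt 2: x := y * y  -- replace 2 occurrence(s) of x with (y * y)
  => ( y + ( ( y * y ) + ( y * y ) ) ) >= 3
stmt 1: x := x + z  -- replace 0 occurrence(s) of x with (x + z)
  => ( y + ( ( y * y ) + ( y * y ) ) ) >= 3

Answer: ( y + ( ( y * y ) + ( y * y ) ) ) >= 3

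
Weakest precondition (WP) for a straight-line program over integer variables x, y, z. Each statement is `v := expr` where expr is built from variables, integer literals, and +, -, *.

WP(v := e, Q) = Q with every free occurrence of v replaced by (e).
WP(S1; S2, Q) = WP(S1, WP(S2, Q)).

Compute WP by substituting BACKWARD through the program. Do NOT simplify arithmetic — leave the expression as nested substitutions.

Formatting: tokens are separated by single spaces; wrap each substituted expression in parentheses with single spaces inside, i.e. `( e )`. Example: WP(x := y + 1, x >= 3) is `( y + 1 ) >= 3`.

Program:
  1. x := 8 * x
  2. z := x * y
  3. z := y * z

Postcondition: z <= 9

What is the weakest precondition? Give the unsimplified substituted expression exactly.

Answer: ( y * ( ( 8 * x ) * y ) ) <= 9

Derivation:
post: z <= 9
stmt 3: z := y * z  -- replace 1 occurrence(s) of z with (y * z)
  => ( y * z ) <= 9
stmt 2: z := x * y  -- replace 1 occurrence(s) of z with (x * y)
  => ( y * ( x * y ) ) <= 9
stmt 1: x := 8 * x  -- replace 1 occurrence(s) of x with (8 * x)
  => ( y * ( ( 8 * x ) * y ) ) <= 9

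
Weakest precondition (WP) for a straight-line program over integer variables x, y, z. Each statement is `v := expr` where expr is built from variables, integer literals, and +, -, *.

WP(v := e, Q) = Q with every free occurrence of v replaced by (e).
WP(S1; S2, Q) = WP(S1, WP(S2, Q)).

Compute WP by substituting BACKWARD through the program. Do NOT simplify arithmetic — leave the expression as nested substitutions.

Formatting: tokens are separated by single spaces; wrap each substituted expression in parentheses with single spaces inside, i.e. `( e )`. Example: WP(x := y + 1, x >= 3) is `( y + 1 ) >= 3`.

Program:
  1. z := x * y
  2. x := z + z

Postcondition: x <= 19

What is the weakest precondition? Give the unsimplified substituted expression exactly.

Answer: ( ( x * y ) + ( x * y ) ) <= 19

Derivation:
post: x <= 19
stmt 2: x := z + z  -- replace 1 occurrence(s) of x with (z + z)
  => ( z + z ) <= 19
stmt 1: z := x * y  -- replace 2 occurrence(s) of z with (x * y)
  => ( ( x * y ) + ( x * y ) ) <= 19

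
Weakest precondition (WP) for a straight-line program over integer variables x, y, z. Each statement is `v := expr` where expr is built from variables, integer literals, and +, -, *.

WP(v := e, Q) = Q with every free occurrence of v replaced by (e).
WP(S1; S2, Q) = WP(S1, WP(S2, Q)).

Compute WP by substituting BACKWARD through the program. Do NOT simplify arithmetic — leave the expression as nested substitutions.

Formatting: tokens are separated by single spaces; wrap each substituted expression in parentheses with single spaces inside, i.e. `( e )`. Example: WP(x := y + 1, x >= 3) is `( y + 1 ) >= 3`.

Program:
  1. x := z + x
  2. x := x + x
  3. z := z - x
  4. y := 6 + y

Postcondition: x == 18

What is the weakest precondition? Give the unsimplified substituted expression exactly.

post: x == 18
stmt 4: y := 6 + y  -- replace 0 occurrence(s) of y with (6 + y)
  => x == 18
stmt 3: z := z - x  -- replace 0 occurrence(s) of z with (z - x)
  => x == 18
stmt 2: x := x + x  -- replace 1 occurrence(s) of x with (x + x)
  => ( x + x ) == 18
stmt 1: x := z + x  -- replace 2 occurrence(s) of x with (z + x)
  => ( ( z + x ) + ( z + x ) ) == 18

Answer: ( ( z + x ) + ( z + x ) ) == 18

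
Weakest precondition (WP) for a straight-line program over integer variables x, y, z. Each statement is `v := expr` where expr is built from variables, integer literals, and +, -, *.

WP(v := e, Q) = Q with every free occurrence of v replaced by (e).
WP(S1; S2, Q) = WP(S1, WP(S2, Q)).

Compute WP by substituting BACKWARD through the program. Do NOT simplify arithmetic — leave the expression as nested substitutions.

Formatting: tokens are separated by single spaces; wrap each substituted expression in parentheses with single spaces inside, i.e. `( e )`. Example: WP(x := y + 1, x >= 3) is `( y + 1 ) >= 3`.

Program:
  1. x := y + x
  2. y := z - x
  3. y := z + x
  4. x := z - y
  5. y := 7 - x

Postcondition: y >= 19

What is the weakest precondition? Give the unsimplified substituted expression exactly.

post: y >= 19
stmt 5: y := 7 - x  -- replace 1 occurrence(s) of y with (7 - x)
  => ( 7 - x ) >= 19
stmt 4: x := z - y  -- replace 1 occurrence(s) of x with (z - y)
  => ( 7 - ( z - y ) ) >= 19
stmt 3: y := z + x  -- replace 1 occurrence(s) of y with (z + x)
  => ( 7 - ( z - ( z + x ) ) ) >= 19
stmt 2: y := z - x  -- replace 0 occurrence(s) of y with (z - x)
  => ( 7 - ( z - ( z + x ) ) ) >= 19
stmt 1: x := y + x  -- replace 1 occurrence(s) of x with (y + x)
  => ( 7 - ( z - ( z + ( y + x ) ) ) ) >= 19

Answer: ( 7 - ( z - ( z + ( y + x ) ) ) ) >= 19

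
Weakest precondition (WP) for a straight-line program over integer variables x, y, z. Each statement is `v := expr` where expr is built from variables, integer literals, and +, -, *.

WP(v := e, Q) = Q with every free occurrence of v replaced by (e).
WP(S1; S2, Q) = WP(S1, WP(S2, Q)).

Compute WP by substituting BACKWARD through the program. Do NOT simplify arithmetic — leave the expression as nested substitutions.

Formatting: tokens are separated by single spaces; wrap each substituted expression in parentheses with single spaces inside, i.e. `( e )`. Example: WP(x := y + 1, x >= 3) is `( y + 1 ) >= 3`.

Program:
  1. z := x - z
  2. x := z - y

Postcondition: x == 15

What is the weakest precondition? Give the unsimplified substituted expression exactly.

Answer: ( ( x - z ) - y ) == 15

Derivation:
post: x == 15
stmt 2: x := z - y  -- replace 1 occurrence(s) of x with (z - y)
  => ( z - y ) == 15
stmt 1: z := x - z  -- replace 1 occurrence(s) of z with (x - z)
  => ( ( x - z ) - y ) == 15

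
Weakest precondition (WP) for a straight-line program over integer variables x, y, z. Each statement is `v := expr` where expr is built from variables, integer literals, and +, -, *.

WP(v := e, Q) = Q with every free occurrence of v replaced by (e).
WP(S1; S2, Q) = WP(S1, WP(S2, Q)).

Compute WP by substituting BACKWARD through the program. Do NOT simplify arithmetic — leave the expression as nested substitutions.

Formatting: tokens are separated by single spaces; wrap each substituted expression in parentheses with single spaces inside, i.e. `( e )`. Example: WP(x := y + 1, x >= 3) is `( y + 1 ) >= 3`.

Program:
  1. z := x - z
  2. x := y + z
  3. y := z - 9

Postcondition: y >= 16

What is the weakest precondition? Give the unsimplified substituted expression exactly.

post: y >= 16
stmt 3: y := z - 9  -- replace 1 occurrence(s) of y with (z - 9)
  => ( z - 9 ) >= 16
stmt 2: x := y + z  -- replace 0 occurrence(s) of x with (y + z)
  => ( z - 9 ) >= 16
stmt 1: z := x - z  -- replace 1 occurrence(s) of z with (x - z)
  => ( ( x - z ) - 9 ) >= 16

Answer: ( ( x - z ) - 9 ) >= 16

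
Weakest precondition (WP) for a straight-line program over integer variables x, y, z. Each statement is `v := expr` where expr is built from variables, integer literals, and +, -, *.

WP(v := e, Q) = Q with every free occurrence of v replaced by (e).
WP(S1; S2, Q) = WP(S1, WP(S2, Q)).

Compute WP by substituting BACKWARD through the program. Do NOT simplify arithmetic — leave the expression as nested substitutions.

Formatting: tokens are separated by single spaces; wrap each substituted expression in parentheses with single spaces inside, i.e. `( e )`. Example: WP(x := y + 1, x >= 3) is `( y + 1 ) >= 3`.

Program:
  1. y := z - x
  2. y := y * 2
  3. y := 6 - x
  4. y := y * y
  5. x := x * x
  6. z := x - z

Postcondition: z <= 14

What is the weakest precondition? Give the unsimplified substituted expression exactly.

post: z <= 14
stmt 6: z := x - z  -- replace 1 occurrence(s) of z with (x - z)
  => ( x - z ) <= 14
stmt 5: x := x * x  -- replace 1 occurrence(s) of x with (x * x)
  => ( ( x * x ) - z ) <= 14
stmt 4: y := y * y  -- replace 0 occurrence(s) of y with (y * y)
  => ( ( x * x ) - z ) <= 14
stmt 3: y := 6 - x  -- replace 0 occurrence(s) of y with (6 - x)
  => ( ( x * x ) - z ) <= 14
stmt 2: y := y * 2  -- replace 0 occurrence(s) of y with (y * 2)
  => ( ( x * x ) - z ) <= 14
stmt 1: y := z - x  -- replace 0 occurrence(s) of y with (z - x)
  => ( ( x * x ) - z ) <= 14

Answer: ( ( x * x ) - z ) <= 14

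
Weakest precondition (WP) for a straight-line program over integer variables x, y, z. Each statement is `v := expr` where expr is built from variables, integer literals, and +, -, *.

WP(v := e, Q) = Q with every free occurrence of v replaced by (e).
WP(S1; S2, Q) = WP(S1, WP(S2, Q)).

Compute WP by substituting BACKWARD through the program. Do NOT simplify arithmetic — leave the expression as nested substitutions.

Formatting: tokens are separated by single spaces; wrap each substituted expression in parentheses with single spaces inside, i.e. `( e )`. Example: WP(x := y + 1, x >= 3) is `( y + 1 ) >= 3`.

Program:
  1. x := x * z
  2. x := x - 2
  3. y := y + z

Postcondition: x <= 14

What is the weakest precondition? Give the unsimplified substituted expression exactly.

Answer: ( ( x * z ) - 2 ) <= 14

Derivation:
post: x <= 14
stmt 3: y := y + z  -- replace 0 occurrence(s) of y with (y + z)
  => x <= 14
stmt 2: x := x - 2  -- replace 1 occurrence(s) of x with (x - 2)
  => ( x - 2 ) <= 14
stmt 1: x := x * z  -- replace 1 occurrence(s) of x with (x * z)
  => ( ( x * z ) - 2 ) <= 14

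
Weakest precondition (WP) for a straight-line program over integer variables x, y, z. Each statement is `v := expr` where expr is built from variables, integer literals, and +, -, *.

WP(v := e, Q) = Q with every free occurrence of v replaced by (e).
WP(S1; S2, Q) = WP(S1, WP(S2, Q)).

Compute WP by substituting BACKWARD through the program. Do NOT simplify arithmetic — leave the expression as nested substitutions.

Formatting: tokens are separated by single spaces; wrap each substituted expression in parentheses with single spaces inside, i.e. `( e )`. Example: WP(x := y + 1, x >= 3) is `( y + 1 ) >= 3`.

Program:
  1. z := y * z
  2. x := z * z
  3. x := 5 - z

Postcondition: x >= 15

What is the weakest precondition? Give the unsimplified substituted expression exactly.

post: x >= 15
stmt 3: x := 5 - z  -- replace 1 occurrence(s) of x with (5 - z)
  => ( 5 - z ) >= 15
stmt 2: x := z * z  -- replace 0 occurrence(s) of x with (z * z)
  => ( 5 - z ) >= 15
stmt 1: z := y * z  -- replace 1 occurrence(s) of z with (y * z)
  => ( 5 - ( y * z ) ) >= 15

Answer: ( 5 - ( y * z ) ) >= 15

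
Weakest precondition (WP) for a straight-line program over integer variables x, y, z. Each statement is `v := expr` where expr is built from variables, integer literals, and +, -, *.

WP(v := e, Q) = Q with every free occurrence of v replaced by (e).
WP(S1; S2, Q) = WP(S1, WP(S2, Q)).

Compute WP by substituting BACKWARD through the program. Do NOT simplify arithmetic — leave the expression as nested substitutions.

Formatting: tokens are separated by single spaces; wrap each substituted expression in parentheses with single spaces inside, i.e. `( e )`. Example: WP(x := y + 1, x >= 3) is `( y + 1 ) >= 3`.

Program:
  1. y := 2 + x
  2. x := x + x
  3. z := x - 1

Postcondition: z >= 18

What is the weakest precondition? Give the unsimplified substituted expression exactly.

Answer: ( ( x + x ) - 1 ) >= 18

Derivation:
post: z >= 18
stmt 3: z := x - 1  -- replace 1 occurrence(s) of z with (x - 1)
  => ( x - 1 ) >= 18
stmt 2: x := x + x  -- replace 1 occurrence(s) of x with (x + x)
  => ( ( x + x ) - 1 ) >= 18
stmt 1: y := 2 + x  -- replace 0 occurrence(s) of y with (2 + x)
  => ( ( x + x ) - 1 ) >= 18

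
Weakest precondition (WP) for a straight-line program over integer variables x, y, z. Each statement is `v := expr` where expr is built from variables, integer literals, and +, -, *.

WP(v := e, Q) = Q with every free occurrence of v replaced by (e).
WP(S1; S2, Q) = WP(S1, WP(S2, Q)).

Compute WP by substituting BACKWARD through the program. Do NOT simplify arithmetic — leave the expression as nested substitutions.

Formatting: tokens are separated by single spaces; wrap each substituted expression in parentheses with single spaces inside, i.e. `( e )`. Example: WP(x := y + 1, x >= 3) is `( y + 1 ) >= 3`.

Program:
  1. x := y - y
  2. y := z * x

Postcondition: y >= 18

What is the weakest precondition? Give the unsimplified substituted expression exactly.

Answer: ( z * ( y - y ) ) >= 18

Derivation:
post: y >= 18
stmt 2: y := z * x  -- replace 1 occurrence(s) of y with (z * x)
  => ( z * x ) >= 18
stmt 1: x := y - y  -- replace 1 occurrence(s) of x with (y - y)
  => ( z * ( y - y ) ) >= 18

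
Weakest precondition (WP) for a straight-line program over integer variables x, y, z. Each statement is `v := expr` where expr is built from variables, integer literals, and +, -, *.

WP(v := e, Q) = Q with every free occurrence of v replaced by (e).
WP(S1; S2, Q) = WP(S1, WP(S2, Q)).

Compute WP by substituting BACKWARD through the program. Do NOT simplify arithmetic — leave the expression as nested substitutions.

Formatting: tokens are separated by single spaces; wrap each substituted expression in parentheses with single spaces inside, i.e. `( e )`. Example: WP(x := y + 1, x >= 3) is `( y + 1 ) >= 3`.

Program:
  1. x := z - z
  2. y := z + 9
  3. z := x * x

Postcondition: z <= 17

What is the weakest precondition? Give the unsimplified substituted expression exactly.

Answer: ( ( z - z ) * ( z - z ) ) <= 17

Derivation:
post: z <= 17
stmt 3: z := x * x  -- replace 1 occurrence(s) of z with (x * x)
  => ( x * x ) <= 17
stmt 2: y := z + 9  -- replace 0 occurrence(s) of y with (z + 9)
  => ( x * x ) <= 17
stmt 1: x := z - z  -- replace 2 occurrence(s) of x with (z - z)
  => ( ( z - z ) * ( z - z ) ) <= 17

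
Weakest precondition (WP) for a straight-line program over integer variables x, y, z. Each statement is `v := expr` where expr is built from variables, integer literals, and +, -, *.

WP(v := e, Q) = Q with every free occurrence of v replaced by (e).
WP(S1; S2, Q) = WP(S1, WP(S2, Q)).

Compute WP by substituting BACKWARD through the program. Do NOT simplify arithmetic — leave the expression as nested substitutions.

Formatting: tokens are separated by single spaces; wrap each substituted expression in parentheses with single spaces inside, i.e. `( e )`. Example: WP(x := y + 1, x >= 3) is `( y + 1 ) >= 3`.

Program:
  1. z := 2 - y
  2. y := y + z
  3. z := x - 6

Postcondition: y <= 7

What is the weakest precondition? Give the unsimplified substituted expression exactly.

Answer: ( y + ( 2 - y ) ) <= 7

Derivation:
post: y <= 7
stmt 3: z := x - 6  -- replace 0 occurrence(s) of z with (x - 6)
  => y <= 7
stmt 2: y := y + z  -- replace 1 occurrence(s) of y with (y + z)
  => ( y + z ) <= 7
stmt 1: z := 2 - y  -- replace 1 occurrence(s) of z with (2 - y)
  => ( y + ( 2 - y ) ) <= 7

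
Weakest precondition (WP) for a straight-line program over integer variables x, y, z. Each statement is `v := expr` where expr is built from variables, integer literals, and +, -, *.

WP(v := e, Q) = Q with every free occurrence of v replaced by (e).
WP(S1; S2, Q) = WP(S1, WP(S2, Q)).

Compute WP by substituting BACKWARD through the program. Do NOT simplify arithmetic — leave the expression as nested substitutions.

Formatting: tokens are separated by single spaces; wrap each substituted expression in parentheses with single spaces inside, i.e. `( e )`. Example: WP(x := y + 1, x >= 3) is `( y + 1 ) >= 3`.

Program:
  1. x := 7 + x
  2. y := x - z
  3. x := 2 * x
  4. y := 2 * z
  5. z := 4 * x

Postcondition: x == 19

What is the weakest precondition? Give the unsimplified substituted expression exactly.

Answer: ( 2 * ( 7 + x ) ) == 19

Derivation:
post: x == 19
stmt 5: z := 4 * x  -- replace 0 occurrence(s) of z with (4 * x)
  => x == 19
stmt 4: y := 2 * z  -- replace 0 occurrence(s) of y with (2 * z)
  => x == 19
stmt 3: x := 2 * x  -- replace 1 occurrence(s) of x with (2 * x)
  => ( 2 * x ) == 19
stmt 2: y := x - z  -- replace 0 occurrence(s) of y with (x - z)
  => ( 2 * x ) == 19
stmt 1: x := 7 + x  -- replace 1 occurrence(s) of x with (7 + x)
  => ( 2 * ( 7 + x ) ) == 19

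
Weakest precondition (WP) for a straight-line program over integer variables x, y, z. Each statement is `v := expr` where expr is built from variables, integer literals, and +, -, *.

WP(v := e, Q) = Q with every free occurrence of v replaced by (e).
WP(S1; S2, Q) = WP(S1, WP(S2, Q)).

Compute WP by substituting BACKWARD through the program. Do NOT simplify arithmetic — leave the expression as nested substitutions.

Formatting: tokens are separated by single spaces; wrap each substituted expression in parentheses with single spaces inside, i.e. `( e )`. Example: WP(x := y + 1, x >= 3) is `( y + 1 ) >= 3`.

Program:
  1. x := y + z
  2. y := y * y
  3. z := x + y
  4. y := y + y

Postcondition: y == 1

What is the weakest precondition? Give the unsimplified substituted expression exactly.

post: y == 1
stmt 4: y := y + y  -- replace 1 occurrence(s) of y with (y + y)
  => ( y + y ) == 1
stmt 3: z := x + y  -- replace 0 occurrence(s) of z with (x + y)
  => ( y + y ) == 1
stmt 2: y := y * y  -- replace 2 occurrence(s) of y with (y * y)
  => ( ( y * y ) + ( y * y ) ) == 1
stmt 1: x := y + z  -- replace 0 occurrence(s) of x with (y + z)
  => ( ( y * y ) + ( y * y ) ) == 1

Answer: ( ( y * y ) + ( y * y ) ) == 1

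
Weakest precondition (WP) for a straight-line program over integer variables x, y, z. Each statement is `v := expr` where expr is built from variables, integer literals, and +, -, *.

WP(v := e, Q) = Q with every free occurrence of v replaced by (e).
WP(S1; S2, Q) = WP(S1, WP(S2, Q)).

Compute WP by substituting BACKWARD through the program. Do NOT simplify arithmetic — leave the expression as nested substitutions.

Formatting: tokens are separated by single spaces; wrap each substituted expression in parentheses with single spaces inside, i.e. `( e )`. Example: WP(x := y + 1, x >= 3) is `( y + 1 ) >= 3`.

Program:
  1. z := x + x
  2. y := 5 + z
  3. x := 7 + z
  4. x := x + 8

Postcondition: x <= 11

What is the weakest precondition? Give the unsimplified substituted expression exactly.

Answer: ( ( 7 + ( x + x ) ) + 8 ) <= 11

Derivation:
post: x <= 11
stmt 4: x := x + 8  -- replace 1 occurrence(s) of x with (x + 8)
  => ( x + 8 ) <= 11
stmt 3: x := 7 + z  -- replace 1 occurrence(s) of x with (7 + z)
  => ( ( 7 + z ) + 8 ) <= 11
stmt 2: y := 5 + z  -- replace 0 occurrence(s) of y with (5 + z)
  => ( ( 7 + z ) + 8 ) <= 11
stmt 1: z := x + x  -- replace 1 occurrence(s) of z with (x + x)
  => ( ( 7 + ( x + x ) ) + 8 ) <= 11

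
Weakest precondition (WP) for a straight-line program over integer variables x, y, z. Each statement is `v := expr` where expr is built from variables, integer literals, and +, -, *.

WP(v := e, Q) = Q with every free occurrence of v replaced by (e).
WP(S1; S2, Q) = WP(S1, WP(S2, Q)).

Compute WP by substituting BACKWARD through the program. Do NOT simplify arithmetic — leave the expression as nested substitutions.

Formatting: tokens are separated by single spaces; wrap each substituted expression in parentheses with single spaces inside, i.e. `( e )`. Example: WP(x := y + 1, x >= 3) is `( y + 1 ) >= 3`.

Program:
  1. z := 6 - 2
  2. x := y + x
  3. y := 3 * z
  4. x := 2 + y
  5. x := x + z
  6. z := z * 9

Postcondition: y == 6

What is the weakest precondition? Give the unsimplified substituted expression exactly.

Answer: ( 3 * ( 6 - 2 ) ) == 6

Derivation:
post: y == 6
stmt 6: z := z * 9  -- replace 0 occurrence(s) of z with (z * 9)
  => y == 6
stmt 5: x := x + z  -- replace 0 occurrence(s) of x with (x + z)
  => y == 6
stmt 4: x := 2 + y  -- replace 0 occurrence(s) of x with (2 + y)
  => y == 6
stmt 3: y := 3 * z  -- replace 1 occurrence(s) of y with (3 * z)
  => ( 3 * z ) == 6
stmt 2: x := y + x  -- replace 0 occurrence(s) of x with (y + x)
  => ( 3 * z ) == 6
stmt 1: z := 6 - 2  -- replace 1 occurrence(s) of z with (6 - 2)
  => ( 3 * ( 6 - 2 ) ) == 6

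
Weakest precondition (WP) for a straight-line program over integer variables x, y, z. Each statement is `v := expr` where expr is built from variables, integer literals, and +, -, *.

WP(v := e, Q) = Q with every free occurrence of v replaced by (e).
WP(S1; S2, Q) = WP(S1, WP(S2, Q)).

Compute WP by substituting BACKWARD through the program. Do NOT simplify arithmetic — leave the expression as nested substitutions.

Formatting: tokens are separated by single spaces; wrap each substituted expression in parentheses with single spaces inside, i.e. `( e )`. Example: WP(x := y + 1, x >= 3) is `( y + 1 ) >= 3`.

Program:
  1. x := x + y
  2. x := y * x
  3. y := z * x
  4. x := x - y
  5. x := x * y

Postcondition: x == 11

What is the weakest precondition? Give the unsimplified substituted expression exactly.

post: x == 11
stmt 5: x := x * y  -- replace 1 occurrence(s) of x with (x * y)
  => ( x * y ) == 11
stmt 4: x := x - y  -- replace 1 occurrence(s) of x with (x - y)
  => ( ( x - y ) * y ) == 11
stmt 3: y := z * x  -- replace 2 occurrence(s) of y with (z * x)
  => ( ( x - ( z * x ) ) * ( z * x ) ) == 11
stmt 2: x := y * x  -- replace 3 occurrence(s) of x with (y * x)
  => ( ( ( y * x ) - ( z * ( y * x ) ) ) * ( z * ( y * x ) ) ) == 11
stmt 1: x := x + y  -- replace 3 occurrence(s) of x with (x + y)
  => ( ( ( y * ( x + y ) ) - ( z * ( y * ( x + y ) ) ) ) * ( z * ( y * ( x + y ) ) ) ) == 11

Answer: ( ( ( y * ( x + y ) ) - ( z * ( y * ( x + y ) ) ) ) * ( z * ( y * ( x + y ) ) ) ) == 11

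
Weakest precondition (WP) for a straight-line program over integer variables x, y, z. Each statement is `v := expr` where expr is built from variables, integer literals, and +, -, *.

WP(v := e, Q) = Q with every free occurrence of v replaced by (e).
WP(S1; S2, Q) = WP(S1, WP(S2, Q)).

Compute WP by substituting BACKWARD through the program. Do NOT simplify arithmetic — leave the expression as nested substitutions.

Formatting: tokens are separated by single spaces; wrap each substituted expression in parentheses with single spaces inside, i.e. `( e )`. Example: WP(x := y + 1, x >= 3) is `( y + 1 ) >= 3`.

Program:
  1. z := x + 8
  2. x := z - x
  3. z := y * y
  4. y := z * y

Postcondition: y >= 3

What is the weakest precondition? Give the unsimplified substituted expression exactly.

post: y >= 3
stmt 4: y := z * y  -- replace 1 occurrence(s) of y with (z * y)
  => ( z * y ) >= 3
stmt 3: z := y * y  -- replace 1 occurrence(s) of z with (y * y)
  => ( ( y * y ) * y ) >= 3
stmt 2: x := z - x  -- replace 0 occurrence(s) of x with (z - x)
  => ( ( y * y ) * y ) >= 3
stmt 1: z := x + 8  -- replace 0 occurrence(s) of z with (x + 8)
  => ( ( y * y ) * y ) >= 3

Answer: ( ( y * y ) * y ) >= 3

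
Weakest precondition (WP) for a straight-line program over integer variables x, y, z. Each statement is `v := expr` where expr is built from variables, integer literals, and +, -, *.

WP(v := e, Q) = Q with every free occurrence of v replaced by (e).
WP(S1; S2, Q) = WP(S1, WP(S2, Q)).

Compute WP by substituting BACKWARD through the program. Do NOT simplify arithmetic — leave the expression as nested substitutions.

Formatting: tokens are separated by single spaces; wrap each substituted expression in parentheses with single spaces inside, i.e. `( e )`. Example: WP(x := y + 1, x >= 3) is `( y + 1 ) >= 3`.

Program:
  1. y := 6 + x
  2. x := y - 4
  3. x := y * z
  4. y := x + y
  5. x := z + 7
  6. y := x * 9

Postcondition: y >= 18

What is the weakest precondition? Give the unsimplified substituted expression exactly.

post: y >= 18
stmt 6: y := x * 9  -- replace 1 occurrence(s) of y with (x * 9)
  => ( x * 9 ) >= 18
stmt 5: x := z + 7  -- replace 1 occurrence(s) of x with (z + 7)
  => ( ( z + 7 ) * 9 ) >= 18
stmt 4: y := x + y  -- replace 0 occurrence(s) of y with (x + y)
  => ( ( z + 7 ) * 9 ) >= 18
stmt 3: x := y * z  -- replace 0 occurrence(s) of x with (y * z)
  => ( ( z + 7 ) * 9 ) >= 18
stmt 2: x := y - 4  -- replace 0 occurrence(s) of x with (y - 4)
  => ( ( z + 7 ) * 9 ) >= 18
stmt 1: y := 6 + x  -- replace 0 occurrence(s) of y with (6 + x)
  => ( ( z + 7 ) * 9 ) >= 18

Answer: ( ( z + 7 ) * 9 ) >= 18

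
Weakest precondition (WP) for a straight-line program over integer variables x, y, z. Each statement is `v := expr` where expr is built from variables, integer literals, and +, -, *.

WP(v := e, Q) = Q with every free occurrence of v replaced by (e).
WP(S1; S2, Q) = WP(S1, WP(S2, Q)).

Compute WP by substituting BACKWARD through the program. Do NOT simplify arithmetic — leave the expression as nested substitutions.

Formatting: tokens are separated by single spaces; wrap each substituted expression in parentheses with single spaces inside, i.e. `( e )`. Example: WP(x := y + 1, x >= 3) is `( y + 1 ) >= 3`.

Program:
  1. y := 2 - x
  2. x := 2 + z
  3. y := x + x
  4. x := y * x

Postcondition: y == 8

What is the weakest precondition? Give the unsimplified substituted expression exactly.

post: y == 8
stmt 4: x := y * x  -- replace 0 occurrence(s) of x with (y * x)
  => y == 8
stmt 3: y := x + x  -- replace 1 occurrence(s) of y with (x + x)
  => ( x + x ) == 8
stmt 2: x := 2 + z  -- replace 2 occurrence(s) of x with (2 + z)
  => ( ( 2 + z ) + ( 2 + z ) ) == 8
stmt 1: y := 2 - x  -- replace 0 occurrence(s) of y with (2 - x)
  => ( ( 2 + z ) + ( 2 + z ) ) == 8

Answer: ( ( 2 + z ) + ( 2 + z ) ) == 8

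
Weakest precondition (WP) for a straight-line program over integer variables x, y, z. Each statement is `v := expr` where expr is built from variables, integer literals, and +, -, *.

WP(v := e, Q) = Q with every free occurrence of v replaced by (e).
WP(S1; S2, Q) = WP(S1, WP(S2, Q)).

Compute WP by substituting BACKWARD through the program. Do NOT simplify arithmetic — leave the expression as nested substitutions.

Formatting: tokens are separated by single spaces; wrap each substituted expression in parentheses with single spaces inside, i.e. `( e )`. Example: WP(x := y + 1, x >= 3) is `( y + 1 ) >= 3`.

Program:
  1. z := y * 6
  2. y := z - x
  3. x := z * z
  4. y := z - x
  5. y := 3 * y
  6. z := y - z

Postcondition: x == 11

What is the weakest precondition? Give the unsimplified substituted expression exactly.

post: x == 11
stmt 6: z := y - z  -- replace 0 occurrence(s) of z with (y - z)
  => x == 11
stmt 5: y := 3 * y  -- replace 0 occurrence(s) of y with (3 * y)
  => x == 11
stmt 4: y := z - x  -- replace 0 occurrence(s) of y with (z - x)
  => x == 11
stmt 3: x := z * z  -- replace 1 occurrence(s) of x with (z * z)
  => ( z * z ) == 11
stmt 2: y := z - x  -- replace 0 occurrence(s) of y with (z - x)
  => ( z * z ) == 11
stmt 1: z := y * 6  -- replace 2 occurrence(s) of z with (y * 6)
  => ( ( y * 6 ) * ( y * 6 ) ) == 11

Answer: ( ( y * 6 ) * ( y * 6 ) ) == 11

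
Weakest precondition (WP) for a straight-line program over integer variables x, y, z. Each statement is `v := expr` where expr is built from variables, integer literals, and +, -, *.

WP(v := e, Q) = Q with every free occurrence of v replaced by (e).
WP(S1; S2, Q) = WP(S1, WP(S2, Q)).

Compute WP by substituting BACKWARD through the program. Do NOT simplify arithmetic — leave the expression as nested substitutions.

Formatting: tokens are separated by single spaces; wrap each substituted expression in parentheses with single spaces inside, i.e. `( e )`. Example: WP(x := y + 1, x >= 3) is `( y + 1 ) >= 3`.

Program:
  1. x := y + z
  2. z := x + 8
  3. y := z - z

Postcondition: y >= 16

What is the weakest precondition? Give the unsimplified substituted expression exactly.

post: y >= 16
stmt 3: y := z - z  -- replace 1 occurrence(s) of y with (z - z)
  => ( z - z ) >= 16
stmt 2: z := x + 8  -- replace 2 occurrence(s) of z with (x + 8)
  => ( ( x + 8 ) - ( x + 8 ) ) >= 16
stmt 1: x := y + z  -- replace 2 occurrence(s) of x with (y + z)
  => ( ( ( y + z ) + 8 ) - ( ( y + z ) + 8 ) ) >= 16

Answer: ( ( ( y + z ) + 8 ) - ( ( y + z ) + 8 ) ) >= 16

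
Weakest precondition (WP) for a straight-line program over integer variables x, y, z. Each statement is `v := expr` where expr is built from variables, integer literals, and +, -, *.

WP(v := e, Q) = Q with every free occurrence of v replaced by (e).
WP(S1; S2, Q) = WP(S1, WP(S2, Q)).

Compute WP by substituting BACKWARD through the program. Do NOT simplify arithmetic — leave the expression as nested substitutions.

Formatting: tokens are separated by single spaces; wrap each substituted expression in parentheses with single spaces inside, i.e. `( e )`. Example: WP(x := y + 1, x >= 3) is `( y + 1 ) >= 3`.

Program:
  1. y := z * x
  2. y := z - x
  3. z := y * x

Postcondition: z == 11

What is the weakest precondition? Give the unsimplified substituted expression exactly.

post: z == 11
stmt 3: z := y * x  -- replace 1 occurrence(s) of z with (y * x)
  => ( y * x ) == 11
stmt 2: y := z - x  -- replace 1 occurrence(s) of y with (z - x)
  => ( ( z - x ) * x ) == 11
stmt 1: y := z * x  -- replace 0 occurrence(s) of y with (z * x)
  => ( ( z - x ) * x ) == 11

Answer: ( ( z - x ) * x ) == 11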